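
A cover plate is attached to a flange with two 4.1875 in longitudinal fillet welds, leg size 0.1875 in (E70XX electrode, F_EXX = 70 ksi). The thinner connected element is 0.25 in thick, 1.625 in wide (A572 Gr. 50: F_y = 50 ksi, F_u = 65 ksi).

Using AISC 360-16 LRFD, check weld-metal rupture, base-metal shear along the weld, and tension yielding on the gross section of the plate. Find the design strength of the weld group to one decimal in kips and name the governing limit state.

Weld metal: throat = 0.707×0.1875 = 0.13256 in, L = 2×4.1875 = 8.375 in. φR_n = 0.75 × 0.6 × 70 × 0.13256 × 8.375 = 35.0 kips.
Base metal shear (0.25 in plate): yield φR_n = 1.0×0.6×50×0.25×8.375 = 62.8 kips; rupture φR_n = 0.75×0.6×65×0.25×8.375 = 61.2 kips; take 61.2 kips (rupture).
Tension yield (gross): A_g = 1.625×0.25 = 0.40625 in². φR_n = 0.90 × 50 × 0.40625 = 18.3 kips.
Governing: min(35.0, 61.2, 18.3) = 18.3 kips → gross-section yield.

18.3 kips (gross-section yield governs)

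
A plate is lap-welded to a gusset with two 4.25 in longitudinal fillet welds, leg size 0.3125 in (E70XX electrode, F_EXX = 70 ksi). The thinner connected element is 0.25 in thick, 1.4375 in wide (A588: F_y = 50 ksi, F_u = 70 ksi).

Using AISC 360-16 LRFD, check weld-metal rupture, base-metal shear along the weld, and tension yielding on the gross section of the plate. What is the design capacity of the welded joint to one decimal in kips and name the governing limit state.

Weld metal: throat = 0.707×0.3125 = 0.22094 in, L = 2×4.25 = 8.5 in. φR_n = 0.75 × 0.6 × 70 × 0.22094 × 8.5 = 59.2 kips.
Base metal shear (0.25 in plate): yield φR_n = 1.0×0.6×50×0.25×8.5 = 63.8 kips; rupture φR_n = 0.75×0.6×70×0.25×8.5 = 66.9 kips; take 63.8 kips (yield).
Tension yield (gross): A_g = 1.4375×0.25 = 0.35938 in². φR_n = 0.90 × 50 × 0.35938 = 16.2 kips.
Governing: min(59.2, 63.8, 16.2) = 16.2 kips → gross-section yield.

16.2 kips (gross-section yield governs)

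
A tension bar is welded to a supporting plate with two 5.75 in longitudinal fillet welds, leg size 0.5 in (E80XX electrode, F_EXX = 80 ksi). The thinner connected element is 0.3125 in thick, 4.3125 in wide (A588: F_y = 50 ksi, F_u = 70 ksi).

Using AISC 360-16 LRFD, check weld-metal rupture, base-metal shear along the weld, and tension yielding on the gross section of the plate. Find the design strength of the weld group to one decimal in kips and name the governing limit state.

Weld metal: throat = 0.707×0.5 = 0.3535 in, L = 2×5.75 = 11.5 in. φR_n = 0.75 × 0.6 × 80 × 0.3535 × 11.5 = 146.3 kips.
Base metal shear (0.3125 in plate): yield φR_n = 1.0×0.6×50×0.3125×11.5 = 107.8 kips; rupture φR_n = 0.75×0.6×70×0.3125×11.5 = 113.2 kips; take 107.8 kips (yield).
Tension yield (gross): A_g = 4.3125×0.3125 = 1.3477 in². φR_n = 0.90 × 50 × 1.3477 = 60.6 kips.
Governing: min(146.3, 107.8, 60.6) = 60.6 kips → gross-section yield.

60.6 kips (gross-section yield governs)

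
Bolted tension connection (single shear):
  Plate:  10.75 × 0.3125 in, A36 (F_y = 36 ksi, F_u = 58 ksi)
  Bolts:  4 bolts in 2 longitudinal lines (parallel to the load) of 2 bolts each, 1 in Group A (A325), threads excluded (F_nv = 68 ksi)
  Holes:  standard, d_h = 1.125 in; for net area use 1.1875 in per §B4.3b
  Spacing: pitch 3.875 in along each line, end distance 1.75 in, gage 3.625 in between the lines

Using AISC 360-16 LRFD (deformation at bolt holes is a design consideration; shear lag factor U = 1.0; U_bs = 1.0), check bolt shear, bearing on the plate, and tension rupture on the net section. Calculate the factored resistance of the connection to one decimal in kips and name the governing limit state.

Bolt shear: A_b = π(1)²/4 = 0.7854 in². φR_n = 0.75 × 68 × 0.7854 × 4 × 1 = 160.2 kips.
Bearing (0.3125 in plate, F_u = 58 ksi): end bolts L_c = 1.75 − 1.125/2 = 1.1875, R_n = min(1.2×1.1875×0.3125×58, 2.4×1×0.3125×58) = 25.828 kips/bolt; interior L_c = 3.875 − 1.125 = 2.75, R_n = 43.5 kips/bolt. φR_n = 0.75 × (2×25.828 + 2×43.5) = 104.0 kips.
Tension rupture (net): A_n = (10.75 − 2×1.1875)×0.3125 = 2.6172 in² (U = 1.0, A_e = A_n). φR_n = 0.75 × 58 × 2.6172 = 113.8 kips.
Governing: min(160.2, 104.0, 113.8) = 104.0 kips → bearing.

104.0 kips (bearing governs)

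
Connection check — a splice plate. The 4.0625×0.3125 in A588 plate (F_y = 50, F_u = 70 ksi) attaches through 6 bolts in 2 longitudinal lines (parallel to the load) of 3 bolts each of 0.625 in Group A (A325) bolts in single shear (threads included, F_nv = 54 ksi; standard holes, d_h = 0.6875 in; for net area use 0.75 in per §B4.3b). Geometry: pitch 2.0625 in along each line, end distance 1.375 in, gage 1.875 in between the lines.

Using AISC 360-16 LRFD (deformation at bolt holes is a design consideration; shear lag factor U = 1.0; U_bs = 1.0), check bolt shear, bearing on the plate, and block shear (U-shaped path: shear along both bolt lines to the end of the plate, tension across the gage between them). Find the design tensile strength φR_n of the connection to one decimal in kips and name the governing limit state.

Bolt shear: A_b = π(0.625)²/4 = 0.3068 in². φR_n = 0.75 × 54 × 0.3068 × 6 × 1 = 74.6 kips.
Bearing (0.3125 in plate, F_u = 70 ksi): end bolts L_c = 1.375 − 0.6875/2 = 1.03125, R_n = min(1.2×1.03125×0.3125×70, 2.4×0.625×0.3125×70) = 27.07 kips/bolt; interior L_c = 2.0625 − 0.6875 = 1.375, R_n = 32.813 kips/bolt. φR_n = 0.75 × (2×27.07 + 4×32.813) = 139.0 kips.
Block shear: shear path 2×[1.375+2×2.0625] = 2×5.5 in, A_gv = 3.4375, A_nv = 2×(5.5 − 2.5×0.75)×0.3125 = 2.2656 in²; tension across gage: (1.875 − 1×0.75)×0.3125 = 0.35156 in². R_n = min(0.6×70×2.2656, 0.6×50×3.4375) + 1.0×70×0.35156 = min(95.155, 103.13) + 24.609 = 119.76 kips. φR_n = 0.75 × 119.76 = 89.8 kips.
Governing: min(74.6, 139.0, 89.8) = 74.6 kips → bolt shear.

74.6 kips (bolt shear governs)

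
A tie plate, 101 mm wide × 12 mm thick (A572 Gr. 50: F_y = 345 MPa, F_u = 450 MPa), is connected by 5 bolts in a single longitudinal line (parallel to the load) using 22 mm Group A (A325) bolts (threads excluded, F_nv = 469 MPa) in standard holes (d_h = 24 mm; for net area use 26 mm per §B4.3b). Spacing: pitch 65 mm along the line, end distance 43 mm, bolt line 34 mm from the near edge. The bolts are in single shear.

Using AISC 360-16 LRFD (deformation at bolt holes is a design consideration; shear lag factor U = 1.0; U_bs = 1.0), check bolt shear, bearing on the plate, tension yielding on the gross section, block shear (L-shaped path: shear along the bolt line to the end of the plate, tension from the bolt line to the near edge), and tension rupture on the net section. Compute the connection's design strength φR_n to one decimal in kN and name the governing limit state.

Bolt shear: A_b = π(22)²/4 = 380.13 mm². φR_n = 0.75 × 469 × 380.13 × 5 × 1 = 668.6 kN.
Bearing (12 mm plate, F_u = 450 MPa): end bolts L_c = 43 − 24/2 = 31, R_n = min(1.2×31×12×450, 2.4×22×12×450) = 200.88 kN/bolt; interior L_c = 65 − 24 = 41, R_n = 265.68 kN/bolt. φR_n = 0.75 × (1×200.88 + 4×265.68) = 947.7 kN.
Tension yield (gross): A_g = 101×12 = 1212 mm². φR_n = 0.90 × 345 × 1212 = 376.3 kN.
Block shear: shear path 1×[43+4×65] = 1×303 mm, A_gv = 3636, A_nv = 1×(303 − 4.5×26)×12 = 2232 mm²; tension to near edge: (34 − 0.5×26)×12 = 252 mm². R_n = min(0.6×450×2232, 0.6×345×3636) + 1.0×450×252 = min(602.64, 752.65) + 113.4 = 716.04 kN. φR_n = 0.75 × 716.04 = 537.0 kN.
Tension rupture (net): A_n = (101 − 1×26)×12 = 900 mm² (U = 1.0, A_e = A_n). φR_n = 0.75 × 450 × 900 = 303.8 kN.
Governing: min(668.6, 947.7, 376.3, 537.0, 303.8) = 303.8 kN → net-section rupture.

303.8 kN (net-section rupture governs)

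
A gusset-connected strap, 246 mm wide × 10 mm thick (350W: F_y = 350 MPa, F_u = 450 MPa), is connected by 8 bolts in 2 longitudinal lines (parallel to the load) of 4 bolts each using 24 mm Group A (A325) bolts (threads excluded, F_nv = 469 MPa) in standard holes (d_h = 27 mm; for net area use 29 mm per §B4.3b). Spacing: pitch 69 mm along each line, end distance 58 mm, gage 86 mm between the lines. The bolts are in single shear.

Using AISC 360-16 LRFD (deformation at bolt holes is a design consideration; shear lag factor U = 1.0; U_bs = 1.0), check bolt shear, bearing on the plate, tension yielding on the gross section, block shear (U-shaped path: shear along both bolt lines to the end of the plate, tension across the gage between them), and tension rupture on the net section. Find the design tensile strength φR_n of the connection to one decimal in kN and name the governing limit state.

Bolt shear: A_b = π(24)²/4 = 452.39 mm². φR_n = 0.75 × 469 × 452.39 × 8 × 1 = 1273.0 kN.
Bearing (10 mm plate, F_u = 450 MPa): end bolts L_c = 58 − 27/2 = 44.5, R_n = min(1.2×44.5×10×450, 2.4×24×10×450) = 240.3 kN/bolt; interior L_c = 69 − 27 = 42, R_n = 226.8 kN/bolt. φR_n = 0.75 × (2×240.3 + 6×226.8) = 1381.1 kN.
Tension yield (gross): A_g = 246×10 = 2460 mm². φR_n = 0.90 × 350 × 2460 = 774.9 kN.
Block shear: shear path 2×[58+3×69] = 2×265 mm, A_gv = 5300, A_nv = 2×(265 − 3.5×29)×10 = 3270 mm²; tension across gage: (86 − 1×29)×10 = 570 mm². R_n = min(0.6×450×3270, 0.6×350×5300) + 1.0×450×570 = min(882.9, 1113) + 256.5 = 1139.4 kN. φR_n = 0.75 × 1139.4 = 854.6 kN.
Tension rupture (net): A_n = (246 − 2×29)×10 = 1880 mm² (U = 1.0, A_e = A_n). φR_n = 0.75 × 450 × 1880 = 634.5 kN.
Governing: min(1273.0, 1381.1, 774.9, 854.6, 634.5) = 634.5 kN → net-section rupture.

634.5 kN (net-section rupture governs)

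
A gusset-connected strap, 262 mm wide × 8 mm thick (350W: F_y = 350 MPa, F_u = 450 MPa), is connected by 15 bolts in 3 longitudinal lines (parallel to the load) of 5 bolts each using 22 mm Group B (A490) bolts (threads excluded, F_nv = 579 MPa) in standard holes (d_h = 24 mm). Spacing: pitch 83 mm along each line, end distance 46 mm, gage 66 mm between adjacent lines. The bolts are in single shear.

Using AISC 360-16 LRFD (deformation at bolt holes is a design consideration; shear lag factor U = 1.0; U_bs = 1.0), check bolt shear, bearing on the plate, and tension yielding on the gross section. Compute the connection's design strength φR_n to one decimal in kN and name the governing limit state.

Bolt shear: A_b = π(22)²/4 = 380.13 mm². φR_n = 0.75 × 579 × 380.13 × 15 × 1 = 2476.1 kN.
Bearing (8 mm plate, F_u = 450 MPa): end bolts L_c = 46 − 24/2 = 34, R_n = min(1.2×34×8×450, 2.4×22×8×450) = 146.88 kN/bolt; interior L_c = 83 − 24 = 59, R_n = 190.08 kN/bolt. φR_n = 0.75 × (3×146.88 + 12×190.08) = 2041.2 kN.
Tension yield (gross): A_g = 262×8 = 2096 mm². φR_n = 0.90 × 350 × 2096 = 660.2 kN.
Governing: min(2476.1, 2041.2, 660.2) = 660.2 kN → gross-section yield.

660.2 kN (gross-section yield governs)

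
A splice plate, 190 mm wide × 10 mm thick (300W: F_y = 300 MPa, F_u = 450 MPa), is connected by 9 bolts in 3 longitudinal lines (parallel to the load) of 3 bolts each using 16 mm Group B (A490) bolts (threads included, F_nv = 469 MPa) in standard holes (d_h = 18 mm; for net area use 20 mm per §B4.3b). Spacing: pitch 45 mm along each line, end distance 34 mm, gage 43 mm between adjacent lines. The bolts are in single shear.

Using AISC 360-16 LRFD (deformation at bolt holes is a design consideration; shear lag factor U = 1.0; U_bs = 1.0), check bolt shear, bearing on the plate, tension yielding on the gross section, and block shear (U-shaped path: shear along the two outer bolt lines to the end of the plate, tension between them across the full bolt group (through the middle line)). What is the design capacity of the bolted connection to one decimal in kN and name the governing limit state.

Bolt shear: A_b = π(16)²/4 = 201.06 mm². φR_n = 0.75 × 469 × 201.06 × 9 × 1 = 636.5 kN.
Bearing (10 mm plate, F_u = 450 MPa): end bolts L_c = 34 − 18/2 = 25, R_n = min(1.2×25×10×450, 2.4×16×10×450) = 135 kN/bolt; interior L_c = 45 − 18 = 27, R_n = 145.8 kN/bolt. φR_n = 0.75 × (3×135 + 6×145.8) = 959.9 kN.
Tension yield (gross): A_g = 190×10 = 1900 mm². φR_n = 0.90 × 300 × 1900 = 513.0 kN.
Block shear: shear path 2×[34+2×45] = 2×124 mm, A_gv = 2480, A_nv = 2×(124 − 2.5×20)×10 = 1480 mm²; tension across gage: (86 − 2×20)×10 = 460 mm². R_n = min(0.6×450×1480, 0.6×300×2480) + 1.0×450×460 = min(399.6, 446.4) + 207 = 606.6 kN. φR_n = 0.75 × 606.6 = 455.0 kN.
Governing: min(636.5, 959.9, 513.0, 455.0) = 455.0 kN → block shear.

455.0 kN (block shear governs)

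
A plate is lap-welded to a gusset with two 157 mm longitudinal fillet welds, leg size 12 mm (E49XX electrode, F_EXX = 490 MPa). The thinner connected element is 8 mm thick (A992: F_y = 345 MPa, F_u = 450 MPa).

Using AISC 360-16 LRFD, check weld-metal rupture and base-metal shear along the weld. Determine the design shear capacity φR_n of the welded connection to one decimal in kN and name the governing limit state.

508.7 kN (base-metal shear governs)

Weld metal: throat = 0.707×12 = 8.484 mm, L = 2×157 = 314 mm. φR_n = 0.75 × 0.6 × 490 × 8.484 × 314 = 587.4 kN.
Base metal shear (8 mm plate): yield φR_n = 1.0×0.6×345×8×314 = 520.0 kN; rupture φR_n = 0.75×0.6×450×8×314 = 508.7 kN; take 508.7 kN (rupture).
Governing: min(587.4, 508.7) = 508.7 kN → base-metal shear.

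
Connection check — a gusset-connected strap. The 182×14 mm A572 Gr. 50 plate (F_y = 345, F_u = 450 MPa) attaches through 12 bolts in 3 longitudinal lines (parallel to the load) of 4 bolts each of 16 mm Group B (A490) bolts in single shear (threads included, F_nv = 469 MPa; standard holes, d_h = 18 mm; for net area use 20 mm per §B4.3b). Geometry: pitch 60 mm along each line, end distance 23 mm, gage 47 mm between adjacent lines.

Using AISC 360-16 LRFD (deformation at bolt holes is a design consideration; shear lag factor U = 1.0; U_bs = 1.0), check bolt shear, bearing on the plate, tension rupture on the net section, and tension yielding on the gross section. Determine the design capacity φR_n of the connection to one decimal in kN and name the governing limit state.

Bolt shear: A_b = π(16)²/4 = 201.06 mm². φR_n = 0.75 × 469 × 201.06 × 12 × 1 = 848.7 kN.
Bearing (14 mm plate, F_u = 450 MPa): end bolts L_c = 23 − 18/2 = 14, R_n = min(1.2×14×14×450, 2.4×16×14×450) = 105.84 kN/bolt; interior L_c = 60 − 18 = 42, R_n = 241.92 kN/bolt. φR_n = 0.75 × (3×105.84 + 9×241.92) = 1871.1 kN.
Tension rupture (net): A_n = (182 − 3×20)×14 = 1708 mm² (U = 1.0, A_e = A_n). φR_n = 0.75 × 450 × 1708 = 576.5 kN.
Tension yield (gross): A_g = 182×14 = 2548 mm². φR_n = 0.90 × 345 × 2548 = 791.2 kN.
Governing: min(848.7, 1871.1, 576.5, 791.2) = 576.5 kN → net-section rupture.

576.5 kN (net-section rupture governs)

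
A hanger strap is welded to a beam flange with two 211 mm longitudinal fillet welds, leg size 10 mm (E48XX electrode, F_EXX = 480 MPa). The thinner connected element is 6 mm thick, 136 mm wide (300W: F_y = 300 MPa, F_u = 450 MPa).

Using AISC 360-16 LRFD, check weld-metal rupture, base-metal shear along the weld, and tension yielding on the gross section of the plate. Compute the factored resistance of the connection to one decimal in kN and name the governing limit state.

220.3 kN (gross-section yield governs)

Weld metal: throat = 0.707×10 = 7.07 mm, L = 2×211 = 422 mm. φR_n = 0.75 × 0.6 × 480 × 7.07 × 422 = 644.4 kN.
Base metal shear (6 mm plate): yield φR_n = 1.0×0.6×300×6×422 = 455.8 kN; rupture φR_n = 0.75×0.6×450×6×422 = 512.7 kN; take 455.8 kN (yield).
Tension yield (gross): A_g = 136×6 = 816 mm². φR_n = 0.90 × 300 × 816 = 220.3 kN.
Governing: min(644.4, 455.8, 220.3) = 220.3 kN → gross-section yield.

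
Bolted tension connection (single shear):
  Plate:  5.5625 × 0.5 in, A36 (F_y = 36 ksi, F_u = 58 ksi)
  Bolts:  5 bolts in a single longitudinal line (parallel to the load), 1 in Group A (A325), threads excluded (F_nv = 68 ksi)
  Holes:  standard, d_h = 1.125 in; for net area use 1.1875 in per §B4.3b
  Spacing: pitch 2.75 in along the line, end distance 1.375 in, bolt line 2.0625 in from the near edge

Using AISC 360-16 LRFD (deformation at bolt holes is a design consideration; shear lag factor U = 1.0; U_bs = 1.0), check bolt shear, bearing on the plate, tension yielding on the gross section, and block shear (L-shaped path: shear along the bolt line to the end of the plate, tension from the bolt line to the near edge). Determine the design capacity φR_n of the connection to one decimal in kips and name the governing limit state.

Bolt shear: A_b = π(1)²/4 = 0.7854 in². φR_n = 0.75 × 68 × 0.7854 × 5 × 1 = 200.3 kips.
Bearing (0.5 in plate, F_u = 58 ksi): end bolts L_c = 1.375 − 1.125/2 = 0.8125, R_n = min(1.2×0.8125×0.5×58, 2.4×1×0.5×58) = 28.275 kips/bolt; interior L_c = 2.75 − 1.125 = 1.625, R_n = 56.55 kips/bolt. φR_n = 0.75 × (1×28.275 + 4×56.55) = 190.9 kips.
Tension yield (gross): A_g = 5.5625×0.5 = 2.7813 in². φR_n = 0.90 × 36 × 2.7813 = 90.1 kips.
Block shear: shear path 1×[1.375+4×2.75] = 1×12.375 in, A_gv = 6.1875, A_nv = 1×(12.375 − 4.5×1.1875)×0.5 = 3.5156 in²; tension to near edge: (2.0625 − 0.5×1.1875)×0.5 = 0.73438 in². R_n = min(0.6×58×3.5156, 0.6×36×6.1875) + 1.0×58×0.73438 = min(122.34, 133.65) + 42.594 = 164.93 kips. φR_n = 0.75 × 164.93 = 123.7 kips.
Governing: min(200.3, 190.9, 90.1, 123.7) = 90.1 kips → gross-section yield.

90.1 kips (gross-section yield governs)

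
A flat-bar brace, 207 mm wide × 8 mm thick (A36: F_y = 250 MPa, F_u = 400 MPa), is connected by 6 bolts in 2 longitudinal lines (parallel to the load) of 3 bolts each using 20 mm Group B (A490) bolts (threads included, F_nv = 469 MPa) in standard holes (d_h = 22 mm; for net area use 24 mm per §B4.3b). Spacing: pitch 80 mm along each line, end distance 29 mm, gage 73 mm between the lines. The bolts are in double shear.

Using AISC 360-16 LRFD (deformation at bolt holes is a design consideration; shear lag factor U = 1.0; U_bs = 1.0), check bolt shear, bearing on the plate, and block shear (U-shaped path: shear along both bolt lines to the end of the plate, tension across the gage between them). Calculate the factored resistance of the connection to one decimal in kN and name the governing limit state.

Bolt shear: A_b = π(20)²/4 = 314.16 mm². φR_n = 0.75 × 469 × 314.16 × 6 × 2 = 1326.1 kN.
Bearing (8 mm plate, F_u = 400 MPa): end bolts L_c = 29 − 22/2 = 18, R_n = min(1.2×18×8×400, 2.4×20×8×400) = 69.12 kN/bolt; interior L_c = 80 − 22 = 58, R_n = 153.6 kN/bolt. φR_n = 0.75 × (2×69.12 + 4×153.6) = 564.5 kN.
Block shear: shear path 2×[29+2×80] = 2×189 mm, A_gv = 3024, A_nv = 2×(189 − 2.5×24)×8 = 2064 mm²; tension across gage: (73 − 1×24)×8 = 392 mm². R_n = min(0.6×400×2064, 0.6×250×3024) + 1.0×400×392 = min(495.36, 453.6) + 156.8 = 610.4 kN. φR_n = 0.75 × 610.4 = 457.8 kN.
Governing: min(1326.1, 564.5, 457.8) = 457.8 kN → block shear.

457.8 kN (block shear governs)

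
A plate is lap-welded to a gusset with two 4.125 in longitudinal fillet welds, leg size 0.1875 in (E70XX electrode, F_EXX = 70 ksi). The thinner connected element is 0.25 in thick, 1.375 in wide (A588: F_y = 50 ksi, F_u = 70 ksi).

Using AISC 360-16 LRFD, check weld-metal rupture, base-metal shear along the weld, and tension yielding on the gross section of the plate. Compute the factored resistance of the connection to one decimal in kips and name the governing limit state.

Weld metal: throat = 0.707×0.1875 = 0.13256 in, L = 2×4.125 = 8.25 in. φR_n = 0.75 × 0.6 × 70 × 0.13256 × 8.25 = 34.4 kips.
Base metal shear (0.25 in plate): yield φR_n = 1.0×0.6×50×0.25×8.25 = 61.9 kips; rupture φR_n = 0.75×0.6×70×0.25×8.25 = 65.0 kips; take 61.9 kips (yield).
Tension yield (gross): A_g = 1.375×0.25 = 0.34375 in². φR_n = 0.90 × 50 × 0.34375 = 15.5 kips.
Governing: min(34.4, 61.9, 15.5) = 15.5 kips → gross-section yield.

15.5 kips (gross-section yield governs)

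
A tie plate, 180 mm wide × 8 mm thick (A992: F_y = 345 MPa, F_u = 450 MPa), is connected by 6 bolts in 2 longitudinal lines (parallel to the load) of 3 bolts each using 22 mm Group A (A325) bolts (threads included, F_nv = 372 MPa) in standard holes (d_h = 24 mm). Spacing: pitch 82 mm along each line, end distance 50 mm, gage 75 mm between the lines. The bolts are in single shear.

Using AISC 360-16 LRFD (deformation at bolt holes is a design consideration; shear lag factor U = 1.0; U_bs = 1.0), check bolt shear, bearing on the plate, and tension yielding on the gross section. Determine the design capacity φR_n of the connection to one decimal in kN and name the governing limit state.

447.1 kN (gross-section yield governs)

Bolt shear: A_b = π(22)²/4 = 380.13 mm². φR_n = 0.75 × 372 × 380.13 × 6 × 1 = 636.3 kN.
Bearing (8 mm plate, F_u = 450 MPa): end bolts L_c = 50 − 24/2 = 38, R_n = min(1.2×38×8×450, 2.4×22×8×450) = 164.16 kN/bolt; interior L_c = 82 − 24 = 58, R_n = 190.08 kN/bolt. φR_n = 0.75 × (2×164.16 + 4×190.08) = 816.5 kN.
Tension yield (gross): A_g = 180×8 = 1440 mm². φR_n = 0.90 × 345 × 1440 = 447.1 kN.
Governing: min(636.3, 816.5, 447.1) = 447.1 kN → gross-section yield.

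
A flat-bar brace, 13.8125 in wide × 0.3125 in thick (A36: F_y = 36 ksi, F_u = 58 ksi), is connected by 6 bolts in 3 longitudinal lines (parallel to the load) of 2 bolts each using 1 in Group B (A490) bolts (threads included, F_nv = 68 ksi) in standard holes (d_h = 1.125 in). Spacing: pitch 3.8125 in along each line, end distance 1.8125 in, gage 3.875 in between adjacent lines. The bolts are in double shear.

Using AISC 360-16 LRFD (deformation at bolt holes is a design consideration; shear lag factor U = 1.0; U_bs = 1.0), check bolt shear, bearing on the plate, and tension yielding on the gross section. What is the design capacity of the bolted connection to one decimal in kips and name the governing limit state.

139.9 kips (gross-section yield governs)

Bolt shear: A_b = π(1)²/4 = 0.7854 in². φR_n = 0.75 × 68 × 0.7854 × 6 × 2 = 480.7 kips.
Bearing (0.3125 in plate, F_u = 58 ksi): end bolts L_c = 1.8125 − 1.125/2 = 1.25, R_n = min(1.2×1.25×0.3125×58, 2.4×1×0.3125×58) = 27.188 kips/bolt; interior L_c = 3.8125 − 1.125 = 2.6875, R_n = 43.5 kips/bolt. φR_n = 0.75 × (3×27.188 + 3×43.5) = 159.0 kips.
Tension yield (gross): A_g = 13.8125×0.3125 = 4.3164 in². φR_n = 0.90 × 36 × 4.3164 = 139.9 kips.
Governing: min(480.7, 159.0, 139.9) = 139.9 kips → gross-section yield.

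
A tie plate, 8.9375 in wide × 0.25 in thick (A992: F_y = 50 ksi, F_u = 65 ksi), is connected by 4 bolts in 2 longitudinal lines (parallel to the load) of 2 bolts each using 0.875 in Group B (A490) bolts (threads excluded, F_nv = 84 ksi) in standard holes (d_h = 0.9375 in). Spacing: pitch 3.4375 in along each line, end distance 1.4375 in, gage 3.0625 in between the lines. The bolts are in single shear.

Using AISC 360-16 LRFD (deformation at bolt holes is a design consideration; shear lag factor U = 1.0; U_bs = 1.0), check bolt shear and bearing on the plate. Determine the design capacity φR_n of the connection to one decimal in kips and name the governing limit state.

79.5 kips (bearing governs)

Bolt shear: A_b = π(0.875)²/4 = 0.60132 in². φR_n = 0.75 × 84 × 0.60132 × 4 × 1 = 151.5 kips.
Bearing (0.25 in plate, F_u = 65 ksi): end bolts L_c = 1.4375 − 0.9375/2 = 0.96875, R_n = min(1.2×0.96875×0.25×65, 2.4×0.875×0.25×65) = 18.891 kips/bolt; interior L_c = 3.4375 − 0.9375 = 2.5, R_n = 34.125 kips/bolt. φR_n = 0.75 × (2×18.891 + 2×34.125) = 79.5 kips.
Governing: min(151.5, 79.5) = 79.5 kips → bearing.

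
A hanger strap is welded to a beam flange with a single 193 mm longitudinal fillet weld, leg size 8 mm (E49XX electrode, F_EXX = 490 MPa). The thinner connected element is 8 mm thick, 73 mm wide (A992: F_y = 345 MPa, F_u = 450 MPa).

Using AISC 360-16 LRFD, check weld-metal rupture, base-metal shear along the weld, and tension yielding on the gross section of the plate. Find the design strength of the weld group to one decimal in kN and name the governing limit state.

Weld metal: throat = 0.707×8 = 5.656 mm, L = 193 mm. φR_n = 0.75 × 0.6 × 490 × 5.656 × 193 = 240.7 kN.
Base metal shear (8 mm plate): yield φR_n = 1.0×0.6×345×8×193 = 319.6 kN; rupture φR_n = 0.75×0.6×450×8×193 = 312.7 kN; take 312.7 kN (rupture).
Tension yield (gross): A_g = 73×8 = 584 mm². φR_n = 0.90 × 345 × 584 = 181.3 kN.
Governing: min(240.7, 312.7, 181.3) = 181.3 kN → gross-section yield.

181.3 kN (gross-section yield governs)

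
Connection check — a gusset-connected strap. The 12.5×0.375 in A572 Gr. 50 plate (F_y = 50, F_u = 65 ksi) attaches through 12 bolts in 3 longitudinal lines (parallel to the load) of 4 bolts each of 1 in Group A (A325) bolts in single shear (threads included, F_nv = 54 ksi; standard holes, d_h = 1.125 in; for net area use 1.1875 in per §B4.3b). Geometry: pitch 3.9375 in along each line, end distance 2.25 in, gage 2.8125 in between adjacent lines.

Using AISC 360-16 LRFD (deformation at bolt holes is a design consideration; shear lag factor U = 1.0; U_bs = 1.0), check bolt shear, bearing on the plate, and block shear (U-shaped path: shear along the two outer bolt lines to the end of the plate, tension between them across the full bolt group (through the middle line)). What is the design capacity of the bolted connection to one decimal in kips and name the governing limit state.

Bolt shear: A_b = π(1)²/4 = 0.7854 in². φR_n = 0.75 × 54 × 0.7854 × 12 × 1 = 381.7 kips.
Bearing (0.375 in plate, F_u = 65 ksi): end bolts L_c = 2.25 − 1.125/2 = 1.6875, R_n = min(1.2×1.6875×0.375×65, 2.4×1×0.375×65) = 49.359 kips/bolt; interior L_c = 3.9375 − 1.125 = 2.8125, R_n = 58.5 kips/bolt. φR_n = 0.75 × (3×49.359 + 9×58.5) = 505.9 kips.
Block shear: shear path 2×[2.25+3×3.9375] = 2×14.0625 in, A_gv = 10.547, A_nv = 2×(14.0625 − 3.5×1.1875)×0.375 = 7.4297 in²; tension across gage: (5.625 − 2×1.1875)×0.375 = 1.2188 in². R_n = min(0.6×65×7.4297, 0.6×50×10.547) + 1.0×65×1.2188 = min(289.76, 316.41) + 79.222 = 368.98 kips. φR_n = 0.75 × 368.98 = 276.7 kips.
Governing: min(381.7, 505.9, 276.7) = 276.7 kips → block shear.

276.7 kips (block shear governs)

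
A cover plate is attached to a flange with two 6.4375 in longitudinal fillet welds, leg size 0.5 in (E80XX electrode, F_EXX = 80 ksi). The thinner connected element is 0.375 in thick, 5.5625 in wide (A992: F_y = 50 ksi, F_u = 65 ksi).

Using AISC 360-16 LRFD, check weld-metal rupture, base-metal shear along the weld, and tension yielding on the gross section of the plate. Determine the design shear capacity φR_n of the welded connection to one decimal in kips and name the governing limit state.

Weld metal: throat = 0.707×0.5 = 0.3535 in, L = 2×6.4375 = 12.875 in. φR_n = 0.75 × 0.6 × 80 × 0.3535 × 12.875 = 163.8 kips.
Base metal shear (0.375 in plate): yield φR_n = 1.0×0.6×50×0.375×12.875 = 144.8 kips; rupture φR_n = 0.75×0.6×65×0.375×12.875 = 141.2 kips; take 141.2 kips (rupture).
Tension yield (gross): A_g = 5.5625×0.375 = 2.0859 in². φR_n = 0.90 × 50 × 2.0859 = 93.9 kips.
Governing: min(163.8, 141.2, 93.9) = 93.9 kips → gross-section yield.

93.9 kips (gross-section yield governs)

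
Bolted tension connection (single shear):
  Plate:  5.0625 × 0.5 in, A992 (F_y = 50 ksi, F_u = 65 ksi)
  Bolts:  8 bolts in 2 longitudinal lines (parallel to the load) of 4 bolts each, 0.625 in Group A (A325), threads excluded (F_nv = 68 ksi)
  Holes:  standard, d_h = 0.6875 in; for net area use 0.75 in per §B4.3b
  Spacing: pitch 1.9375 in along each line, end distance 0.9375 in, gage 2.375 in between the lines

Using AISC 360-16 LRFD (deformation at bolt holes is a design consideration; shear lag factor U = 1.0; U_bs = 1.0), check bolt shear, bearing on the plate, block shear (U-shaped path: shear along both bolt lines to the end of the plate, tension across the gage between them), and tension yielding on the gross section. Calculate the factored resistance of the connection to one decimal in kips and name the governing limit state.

113.9 kips (gross-section yield governs)

Bolt shear: A_b = π(0.625)²/4 = 0.3068 in². φR_n = 0.75 × 68 × 0.3068 × 8 × 1 = 125.2 kips.
Bearing (0.5 in plate, F_u = 65 ksi): end bolts L_c = 0.9375 − 0.6875/2 = 0.59375, R_n = min(1.2×0.59375×0.5×65, 2.4×0.625×0.5×65) = 23.156 kips/bolt; interior L_c = 1.9375 − 0.6875 = 1.25, R_n = 48.75 kips/bolt. φR_n = 0.75 × (2×23.156 + 6×48.75) = 254.1 kips.
Block shear: shear path 2×[0.9375+3×1.9375] = 2×6.75 in, A_gv = 6.75, A_nv = 2×(6.75 − 3.5×0.75)×0.5 = 4.125 in²; tension across gage: (2.375 − 1×0.75)×0.5 = 0.8125 in². R_n = min(0.6×65×4.125, 0.6×50×6.75) + 1.0×65×0.8125 = min(160.88, 202.5) + 52.813 = 213.69 kips. φR_n = 0.75 × 213.69 = 160.3 kips.
Tension yield (gross): A_g = 5.0625×0.5 = 2.5313 in². φR_n = 0.90 × 50 × 2.5313 = 113.9 kips.
Governing: min(125.2, 254.1, 160.3, 113.9) = 113.9 kips → gross-section yield.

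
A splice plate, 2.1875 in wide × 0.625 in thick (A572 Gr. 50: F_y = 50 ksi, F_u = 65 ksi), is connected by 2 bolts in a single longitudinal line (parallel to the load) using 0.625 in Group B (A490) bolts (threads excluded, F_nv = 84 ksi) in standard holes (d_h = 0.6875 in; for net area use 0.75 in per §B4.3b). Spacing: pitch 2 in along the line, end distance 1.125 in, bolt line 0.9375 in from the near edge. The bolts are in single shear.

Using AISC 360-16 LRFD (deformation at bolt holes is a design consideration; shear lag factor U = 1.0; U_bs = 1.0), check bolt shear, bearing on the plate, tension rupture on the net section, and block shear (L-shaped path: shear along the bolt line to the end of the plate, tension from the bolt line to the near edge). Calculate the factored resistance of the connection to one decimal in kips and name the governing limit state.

Bolt shear: A_b = π(0.625)²/4 = 0.3068 in². φR_n = 0.75 × 84 × 0.3068 × 2 × 1 = 38.7 kips.
Bearing (0.625 in plate, F_u = 65 ksi): end bolts L_c = 1.125 − 0.6875/2 = 0.78125, R_n = min(1.2×0.78125×0.625×65, 2.4×0.625×0.625×65) = 38.086 kips/bolt; interior L_c = 2 − 0.6875 = 1.3125, R_n = 60.938 kips/bolt. φR_n = 0.75 × (1×38.086 + 1×60.938) = 74.3 kips.
Tension rupture (net): A_n = (2.1875 − 1×0.75)×0.625 = 0.89844 in² (U = 1.0, A_e = A_n). φR_n = 0.75 × 65 × 0.89844 = 43.8 kips.
Block shear: shear path 1×[1.125+1×2] = 1×3.125 in, A_gv = 1.9531, A_nv = 1×(3.125 − 1.5×0.75)×0.625 = 1.25 in²; tension to near edge: (0.9375 − 0.5×0.75)×0.625 = 0.35156 in². R_n = min(0.6×65×1.25, 0.6×50×1.9531) + 1.0×65×0.35156 = min(48.75, 58.593) + 22.851 = 71.601 kips. φR_n = 0.75 × 71.601 = 53.7 kips.
Governing: min(38.7, 74.3, 43.8, 53.7) = 38.7 kips → bolt shear.

38.7 kips (bolt shear governs)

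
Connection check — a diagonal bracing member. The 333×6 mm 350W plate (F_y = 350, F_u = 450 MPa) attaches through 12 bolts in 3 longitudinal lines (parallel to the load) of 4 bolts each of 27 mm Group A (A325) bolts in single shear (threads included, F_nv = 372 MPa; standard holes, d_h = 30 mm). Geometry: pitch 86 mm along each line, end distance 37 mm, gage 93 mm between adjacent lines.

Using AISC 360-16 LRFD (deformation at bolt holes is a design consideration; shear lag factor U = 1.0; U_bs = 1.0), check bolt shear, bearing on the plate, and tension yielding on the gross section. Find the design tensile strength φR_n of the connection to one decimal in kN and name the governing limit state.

629.4 kN (gross-section yield governs)

Bolt shear: A_b = π(27)²/4 = 572.56 mm². φR_n = 0.75 × 372 × 572.56 × 12 × 1 = 1916.9 kN.
Bearing (6 mm plate, F_u = 450 MPa): end bolts L_c = 37 − 30/2 = 22, R_n = min(1.2×22×6×450, 2.4×27×6×450) = 71.28 kN/bolt; interior L_c = 86 − 30 = 56, R_n = 174.96 kN/bolt. φR_n = 0.75 × (3×71.28 + 9×174.96) = 1341.4 kN.
Tension yield (gross): A_g = 333×6 = 1998 mm². φR_n = 0.90 × 350 × 1998 = 629.4 kN.
Governing: min(1916.9, 1341.4, 629.4) = 629.4 kN → gross-section yield.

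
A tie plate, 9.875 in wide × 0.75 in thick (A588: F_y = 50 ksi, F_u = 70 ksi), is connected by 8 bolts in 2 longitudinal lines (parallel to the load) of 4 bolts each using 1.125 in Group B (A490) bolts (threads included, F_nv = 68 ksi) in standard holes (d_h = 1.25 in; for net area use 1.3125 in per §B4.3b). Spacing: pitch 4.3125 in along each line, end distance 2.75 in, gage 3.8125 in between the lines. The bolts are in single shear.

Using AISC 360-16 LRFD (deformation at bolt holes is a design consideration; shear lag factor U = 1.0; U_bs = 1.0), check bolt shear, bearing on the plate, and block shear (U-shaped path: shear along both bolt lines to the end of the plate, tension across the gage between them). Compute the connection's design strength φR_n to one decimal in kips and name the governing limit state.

Bolt shear: A_b = π(1.125)²/4 = 0.99402 in². φR_n = 0.75 × 68 × 0.99402 × 8 × 1 = 405.6 kips.
Bearing (0.75 in plate, F_u = 70 ksi): end bolts L_c = 2.75 − 1.25/2 = 2.125, R_n = min(1.2×2.125×0.75×70, 2.4×1.125×0.75×70) = 133.88 kips/bolt; interior L_c = 4.3125 − 1.25 = 3.0625, R_n = 141.75 kips/bolt. φR_n = 0.75 × (2×133.88 + 6×141.75) = 838.7 kips.
Block shear: shear path 2×[2.75+3×4.3125] = 2×15.6875 in, A_gv = 23.531, A_nv = 2×(15.6875 − 3.5×1.3125)×0.75 = 16.641 in²; tension across gage: (3.8125 − 1×1.3125)×0.75 = 1.875 in². R_n = min(0.6×70×16.641, 0.6×50×23.531) + 1.0×70×1.875 = min(698.92, 705.93) + 131.25 = 830.17 kips. φR_n = 0.75 × 830.17 = 622.6 kips.
Governing: min(405.6, 838.7, 622.6) = 405.6 kips → bolt shear.

405.6 kips (bolt shear governs)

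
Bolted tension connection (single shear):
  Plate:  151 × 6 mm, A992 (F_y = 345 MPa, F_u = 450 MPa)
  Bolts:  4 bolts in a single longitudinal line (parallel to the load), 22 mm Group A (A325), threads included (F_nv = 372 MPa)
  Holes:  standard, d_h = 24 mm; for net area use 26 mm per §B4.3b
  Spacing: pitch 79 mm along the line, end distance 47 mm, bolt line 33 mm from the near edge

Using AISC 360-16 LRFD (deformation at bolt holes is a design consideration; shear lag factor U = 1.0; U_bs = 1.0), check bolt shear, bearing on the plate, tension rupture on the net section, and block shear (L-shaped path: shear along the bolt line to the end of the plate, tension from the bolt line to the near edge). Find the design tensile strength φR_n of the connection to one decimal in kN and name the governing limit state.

253.1 kN (net-section rupture governs)

Bolt shear: A_b = π(22)²/4 = 380.13 mm². φR_n = 0.75 × 372 × 380.13 × 4 × 1 = 424.2 kN.
Bearing (6 mm plate, F_u = 450 MPa): end bolts L_c = 47 − 24/2 = 35, R_n = min(1.2×35×6×450, 2.4×22×6×450) = 113.4 kN/bolt; interior L_c = 79 − 24 = 55, R_n = 142.56 kN/bolt. φR_n = 0.75 × (1×113.4 + 3×142.56) = 405.8 kN.
Tension rupture (net): A_n = (151 − 1×26)×6 = 750 mm² (U = 1.0, A_e = A_n). φR_n = 0.75 × 450 × 750 = 253.1 kN.
Block shear: shear path 1×[47+3×79] = 1×284 mm, A_gv = 1704, A_nv = 1×(284 − 3.5×26)×6 = 1158 mm²; tension to near edge: (33 − 0.5×26)×6 = 120 mm². R_n = min(0.6×450×1158, 0.6×345×1704) + 1.0×450×120 = min(312.66, 352.73) + 54 = 366.66 kN. φR_n = 0.75 × 366.66 = 275.0 kN.
Governing: min(424.2, 405.8, 253.1, 275.0) = 253.1 kN → net-section rupture.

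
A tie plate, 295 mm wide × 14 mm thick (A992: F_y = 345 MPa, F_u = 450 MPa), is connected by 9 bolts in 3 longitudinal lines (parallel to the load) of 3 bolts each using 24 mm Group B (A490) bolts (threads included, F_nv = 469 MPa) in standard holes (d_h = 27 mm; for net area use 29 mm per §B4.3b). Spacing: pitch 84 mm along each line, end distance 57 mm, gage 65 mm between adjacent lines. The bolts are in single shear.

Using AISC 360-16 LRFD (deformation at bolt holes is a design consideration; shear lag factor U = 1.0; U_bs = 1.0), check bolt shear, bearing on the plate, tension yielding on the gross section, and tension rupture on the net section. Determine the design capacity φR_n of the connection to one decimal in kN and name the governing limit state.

982.8 kN (net-section rupture governs)

Bolt shear: A_b = π(24)²/4 = 452.39 mm². φR_n = 0.75 × 469 × 452.39 × 9 × 1 = 1432.2 kN.
Bearing (14 mm plate, F_u = 450 MPa): end bolts L_c = 57 − 27/2 = 43.5, R_n = min(1.2×43.5×14×450, 2.4×24×14×450) = 328.86 kN/bolt; interior L_c = 84 − 27 = 57, R_n = 362.88 kN/bolt. φR_n = 0.75 × (3×328.86 + 6×362.88) = 2372.9 kN.
Tension yield (gross): A_g = 295×14 = 4130 mm². φR_n = 0.90 × 345 × 4130 = 1282.4 kN.
Tension rupture (net): A_n = (295 − 3×29)×14 = 2912 mm² (U = 1.0, A_e = A_n). φR_n = 0.75 × 450 × 2912 = 982.8 kN.
Governing: min(1432.2, 2372.9, 1282.4, 982.8) = 982.8 kN → net-section rupture.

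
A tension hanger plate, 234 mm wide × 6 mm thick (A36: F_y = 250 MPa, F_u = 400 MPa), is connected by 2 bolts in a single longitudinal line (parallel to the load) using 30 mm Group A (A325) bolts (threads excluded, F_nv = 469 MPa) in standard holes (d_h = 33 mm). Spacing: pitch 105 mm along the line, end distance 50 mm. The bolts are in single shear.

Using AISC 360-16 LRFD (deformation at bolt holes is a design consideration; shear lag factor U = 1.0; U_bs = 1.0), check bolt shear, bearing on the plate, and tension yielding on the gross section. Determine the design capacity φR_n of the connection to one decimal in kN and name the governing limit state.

202.0 kN (bearing governs)

Bolt shear: A_b = π(30)²/4 = 706.86 mm². φR_n = 0.75 × 469 × 706.86 × 2 × 1 = 497.3 kN.
Bearing (6 mm plate, F_u = 400 MPa): end bolts L_c = 50 − 33/2 = 33.5, R_n = min(1.2×33.5×6×400, 2.4×30×6×400) = 96.48 kN/bolt; interior L_c = 105 − 33 = 72, R_n = 172.8 kN/bolt. φR_n = 0.75 × (1×96.48 + 1×172.8) = 202.0 kN.
Tension yield (gross): A_g = 234×6 = 1404 mm². φR_n = 0.90 × 250 × 1404 = 315.9 kN.
Governing: min(497.3, 202.0, 315.9) = 202.0 kN → bearing.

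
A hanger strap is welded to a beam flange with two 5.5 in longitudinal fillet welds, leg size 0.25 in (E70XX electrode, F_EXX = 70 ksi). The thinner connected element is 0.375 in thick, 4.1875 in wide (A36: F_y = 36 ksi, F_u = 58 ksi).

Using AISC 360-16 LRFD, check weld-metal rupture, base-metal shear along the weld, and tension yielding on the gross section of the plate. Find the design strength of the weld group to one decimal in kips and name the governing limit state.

Weld metal: throat = 0.707×0.25 = 0.17675 in, L = 2×5.5 = 11 in. φR_n = 0.75 × 0.6 × 70 × 0.17675 × 11 = 61.2 kips.
Base metal shear (0.375 in plate): yield φR_n = 1.0×0.6×36×0.375×11 = 89.1 kips; rupture φR_n = 0.75×0.6×58×0.375×11 = 107.7 kips; take 89.1 kips (yield).
Tension yield (gross): A_g = 4.1875×0.375 = 1.5703 in². φR_n = 0.90 × 36 × 1.5703 = 50.9 kips.
Governing: min(61.2, 89.1, 50.9) = 50.9 kips → gross-section yield.

50.9 kips (gross-section yield governs)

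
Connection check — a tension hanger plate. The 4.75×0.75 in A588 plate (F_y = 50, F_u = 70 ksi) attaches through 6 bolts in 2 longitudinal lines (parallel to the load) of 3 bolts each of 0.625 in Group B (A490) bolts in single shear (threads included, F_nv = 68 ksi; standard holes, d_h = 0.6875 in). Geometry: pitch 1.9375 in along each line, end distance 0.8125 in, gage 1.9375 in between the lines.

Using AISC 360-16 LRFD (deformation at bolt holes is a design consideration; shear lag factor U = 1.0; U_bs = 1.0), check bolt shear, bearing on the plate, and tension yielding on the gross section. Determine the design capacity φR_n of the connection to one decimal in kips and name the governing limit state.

Bolt shear: A_b = π(0.625)²/4 = 0.3068 in². φR_n = 0.75 × 68 × 0.3068 × 6 × 1 = 93.9 kips.
Bearing (0.75 in plate, F_u = 70 ksi): end bolts L_c = 0.8125 − 0.6875/2 = 0.46875, R_n = min(1.2×0.46875×0.75×70, 2.4×0.625×0.75×70) = 29.531 kips/bolt; interior L_c = 1.9375 − 0.6875 = 1.25, R_n = 78.75 kips/bolt. φR_n = 0.75 × (2×29.531 + 4×78.75) = 280.5 kips.
Tension yield (gross): A_g = 4.75×0.75 = 3.5625 in². φR_n = 0.90 × 50 × 3.5625 = 160.3 kips.
Governing: min(93.9, 280.5, 160.3) = 93.9 kips → bolt shear.

93.9 kips (bolt shear governs)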